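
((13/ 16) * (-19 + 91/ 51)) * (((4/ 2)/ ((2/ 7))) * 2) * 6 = -39949/ 34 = -1174.97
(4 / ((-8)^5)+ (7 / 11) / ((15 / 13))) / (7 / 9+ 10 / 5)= 2235921 / 11264000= 0.20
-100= -100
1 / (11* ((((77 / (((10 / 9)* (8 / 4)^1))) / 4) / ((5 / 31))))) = 400 / 236313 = 0.00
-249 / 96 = -83 / 32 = -2.59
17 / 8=2.12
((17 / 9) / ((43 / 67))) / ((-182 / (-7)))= 0.11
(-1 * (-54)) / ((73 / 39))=2106 / 73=28.85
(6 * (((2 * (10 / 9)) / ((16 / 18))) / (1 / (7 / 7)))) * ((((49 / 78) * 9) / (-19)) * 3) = -6615 / 494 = -13.39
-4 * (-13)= 52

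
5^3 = 125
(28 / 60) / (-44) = -7 / 660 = -0.01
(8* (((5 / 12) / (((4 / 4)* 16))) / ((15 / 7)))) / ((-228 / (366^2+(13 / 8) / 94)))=-705144475 / 12344832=-57.12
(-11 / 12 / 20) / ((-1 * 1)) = 11 / 240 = 0.05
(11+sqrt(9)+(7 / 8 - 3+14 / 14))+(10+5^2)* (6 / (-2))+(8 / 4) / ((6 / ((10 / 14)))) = -15437 / 168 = -91.89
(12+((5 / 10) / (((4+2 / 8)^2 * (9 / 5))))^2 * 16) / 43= 81208012 / 290903643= 0.28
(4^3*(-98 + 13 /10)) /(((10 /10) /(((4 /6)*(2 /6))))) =-61888 /45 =-1375.29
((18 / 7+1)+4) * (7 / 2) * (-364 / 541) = -9646 / 541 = -17.83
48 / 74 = 0.65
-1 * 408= -408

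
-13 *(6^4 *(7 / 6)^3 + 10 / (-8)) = -106951 / 4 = -26737.75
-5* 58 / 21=-290 / 21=-13.81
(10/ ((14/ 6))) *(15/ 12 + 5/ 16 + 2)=855/ 56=15.27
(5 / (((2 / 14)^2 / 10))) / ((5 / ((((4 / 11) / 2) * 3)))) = 267.27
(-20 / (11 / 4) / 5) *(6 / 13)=-96 / 143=-0.67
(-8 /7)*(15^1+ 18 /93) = -3768 /217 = -17.36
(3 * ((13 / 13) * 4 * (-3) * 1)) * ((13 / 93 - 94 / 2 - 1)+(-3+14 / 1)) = 41136 / 31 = 1326.97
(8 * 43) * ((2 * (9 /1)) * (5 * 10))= 309600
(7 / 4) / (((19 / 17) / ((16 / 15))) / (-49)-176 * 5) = -0.00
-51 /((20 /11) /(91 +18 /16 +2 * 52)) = -5501.31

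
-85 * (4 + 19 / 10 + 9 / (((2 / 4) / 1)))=-4063 / 2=-2031.50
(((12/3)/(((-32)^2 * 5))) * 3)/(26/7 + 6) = 0.00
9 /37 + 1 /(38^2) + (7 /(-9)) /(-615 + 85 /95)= 171965915 /701322642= 0.25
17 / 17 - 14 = -13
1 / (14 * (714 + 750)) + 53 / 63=51731 / 61488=0.84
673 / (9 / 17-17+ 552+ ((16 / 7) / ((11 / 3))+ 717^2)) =880957 / 673644325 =0.00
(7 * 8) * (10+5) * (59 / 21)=2360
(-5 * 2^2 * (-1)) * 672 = 13440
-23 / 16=-1.44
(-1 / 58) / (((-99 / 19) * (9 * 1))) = 19 / 51678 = 0.00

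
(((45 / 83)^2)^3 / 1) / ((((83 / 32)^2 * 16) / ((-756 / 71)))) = -401769396000000 / 159912748481871911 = -0.00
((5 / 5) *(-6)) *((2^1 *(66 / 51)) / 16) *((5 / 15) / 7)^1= -11 / 238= -0.05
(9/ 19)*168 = 1512/ 19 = 79.58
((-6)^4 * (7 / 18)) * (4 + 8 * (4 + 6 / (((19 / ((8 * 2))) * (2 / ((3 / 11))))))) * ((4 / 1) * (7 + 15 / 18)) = 137011392 / 209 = 655556.90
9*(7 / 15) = 21 / 5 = 4.20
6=6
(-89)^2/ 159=7921/ 159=49.82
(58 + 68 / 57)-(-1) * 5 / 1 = 3659 / 57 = 64.19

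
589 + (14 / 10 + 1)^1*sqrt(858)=12*sqrt(858) / 5 + 589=659.30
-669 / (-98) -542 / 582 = 168121 / 28518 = 5.90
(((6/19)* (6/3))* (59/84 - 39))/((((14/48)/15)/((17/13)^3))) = -5689843560/2045407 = -2781.77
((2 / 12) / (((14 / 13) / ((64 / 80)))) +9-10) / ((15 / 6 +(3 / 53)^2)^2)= -2903697008 / 20765636745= -0.14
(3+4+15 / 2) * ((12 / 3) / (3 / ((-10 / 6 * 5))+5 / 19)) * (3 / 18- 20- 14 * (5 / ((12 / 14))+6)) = 5110525 / 46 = 111098.37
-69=-69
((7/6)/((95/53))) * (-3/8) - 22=-33811/1520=-22.24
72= 72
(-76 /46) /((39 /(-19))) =0.80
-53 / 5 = -10.60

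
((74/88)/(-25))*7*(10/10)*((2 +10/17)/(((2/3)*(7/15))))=-333/170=-1.96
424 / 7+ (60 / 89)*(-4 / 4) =37316 / 623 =59.90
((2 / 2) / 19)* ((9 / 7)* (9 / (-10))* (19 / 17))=-81 / 1190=-0.07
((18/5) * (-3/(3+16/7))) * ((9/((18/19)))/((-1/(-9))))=-32319/185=-174.70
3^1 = 3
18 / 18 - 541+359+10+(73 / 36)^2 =-216287 / 1296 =-166.89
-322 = -322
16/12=4/3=1.33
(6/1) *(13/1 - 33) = -120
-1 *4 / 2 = -2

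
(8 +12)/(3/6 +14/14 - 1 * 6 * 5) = -40/57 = -0.70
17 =17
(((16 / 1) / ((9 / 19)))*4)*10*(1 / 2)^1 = 6080 / 9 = 675.56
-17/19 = -0.89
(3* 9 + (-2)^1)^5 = 9765625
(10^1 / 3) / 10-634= -1901 / 3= -633.67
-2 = -2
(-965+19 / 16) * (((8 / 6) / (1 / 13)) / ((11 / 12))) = -200473 / 11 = -18224.82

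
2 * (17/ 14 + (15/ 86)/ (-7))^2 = 256328/ 90601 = 2.83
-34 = -34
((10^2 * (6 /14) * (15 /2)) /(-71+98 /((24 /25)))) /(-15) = -1800 /2611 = -0.69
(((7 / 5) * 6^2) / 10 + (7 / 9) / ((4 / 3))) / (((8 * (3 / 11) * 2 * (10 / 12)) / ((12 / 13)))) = 1.43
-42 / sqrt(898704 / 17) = -7 * sqrt(17) / 158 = -0.18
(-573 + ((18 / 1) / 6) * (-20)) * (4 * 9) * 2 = -45576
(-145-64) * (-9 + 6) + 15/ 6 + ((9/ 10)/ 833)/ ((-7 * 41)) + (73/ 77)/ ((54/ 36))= 630.13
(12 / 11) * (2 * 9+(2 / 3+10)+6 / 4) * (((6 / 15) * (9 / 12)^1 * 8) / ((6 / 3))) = 2172 / 55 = 39.49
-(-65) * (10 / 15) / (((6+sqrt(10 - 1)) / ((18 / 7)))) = 260 / 21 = 12.38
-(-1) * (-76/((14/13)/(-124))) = 61256/7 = 8750.86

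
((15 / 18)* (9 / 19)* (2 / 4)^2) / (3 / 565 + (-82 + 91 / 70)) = -565 / 462004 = -0.00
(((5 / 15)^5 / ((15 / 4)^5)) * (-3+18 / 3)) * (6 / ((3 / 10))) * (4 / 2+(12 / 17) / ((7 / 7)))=188416 / 209131875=0.00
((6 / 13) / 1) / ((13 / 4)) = 24 / 169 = 0.14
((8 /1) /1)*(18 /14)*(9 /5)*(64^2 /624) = 55296 /455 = 121.53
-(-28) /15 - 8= -92 /15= -6.13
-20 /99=-0.20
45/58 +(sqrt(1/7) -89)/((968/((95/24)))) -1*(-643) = 95*sqrt(7)/162624 +433484629/673728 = 643.41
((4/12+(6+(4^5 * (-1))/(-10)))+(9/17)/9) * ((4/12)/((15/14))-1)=-860002/11475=-74.95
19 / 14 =1.36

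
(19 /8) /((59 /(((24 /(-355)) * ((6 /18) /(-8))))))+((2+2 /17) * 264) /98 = 796260947 /139577480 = 5.70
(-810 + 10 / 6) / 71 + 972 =960.62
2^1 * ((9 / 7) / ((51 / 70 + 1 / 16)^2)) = 806400 / 196249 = 4.11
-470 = -470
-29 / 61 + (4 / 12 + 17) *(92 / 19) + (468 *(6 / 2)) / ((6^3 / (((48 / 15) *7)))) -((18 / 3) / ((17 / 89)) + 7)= 190.64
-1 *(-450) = 450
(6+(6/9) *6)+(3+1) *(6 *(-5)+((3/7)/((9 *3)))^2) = -436586/3969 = -110.00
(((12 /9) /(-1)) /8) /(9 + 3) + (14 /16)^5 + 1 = 442079 /294912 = 1.50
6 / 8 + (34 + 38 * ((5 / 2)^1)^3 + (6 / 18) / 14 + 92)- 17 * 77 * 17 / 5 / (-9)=382736 / 315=1215.03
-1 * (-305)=305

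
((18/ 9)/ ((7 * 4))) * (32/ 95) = 16/ 665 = 0.02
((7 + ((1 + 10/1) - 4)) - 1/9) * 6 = 250/3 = 83.33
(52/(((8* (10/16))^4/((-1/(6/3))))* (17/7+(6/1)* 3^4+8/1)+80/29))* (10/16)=-2639/50387276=-0.00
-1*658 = -658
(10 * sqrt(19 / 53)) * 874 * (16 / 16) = 8740 * sqrt(1007) / 53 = 5232.99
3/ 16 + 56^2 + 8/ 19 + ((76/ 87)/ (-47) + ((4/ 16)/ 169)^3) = 75278082508863263/ 23999975553216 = 3136.59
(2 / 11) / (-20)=-1 / 110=-0.01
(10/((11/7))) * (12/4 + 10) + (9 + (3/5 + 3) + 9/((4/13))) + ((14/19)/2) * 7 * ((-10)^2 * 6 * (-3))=-18883267/4180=-4517.53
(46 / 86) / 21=23 / 903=0.03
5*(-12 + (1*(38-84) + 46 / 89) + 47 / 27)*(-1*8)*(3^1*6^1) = 10715920 / 267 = 40134.53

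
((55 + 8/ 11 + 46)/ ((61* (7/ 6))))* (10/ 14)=33570/ 32879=1.02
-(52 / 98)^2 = -676 / 2401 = -0.28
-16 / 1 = -16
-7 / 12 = -0.58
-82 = -82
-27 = -27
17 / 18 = 0.94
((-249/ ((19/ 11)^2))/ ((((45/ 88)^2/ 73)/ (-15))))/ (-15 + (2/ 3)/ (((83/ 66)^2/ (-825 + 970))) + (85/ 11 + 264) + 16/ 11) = 1094.53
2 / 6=1 / 3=0.33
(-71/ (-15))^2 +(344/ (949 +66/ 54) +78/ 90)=5684359/ 240525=23.63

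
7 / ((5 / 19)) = 133 / 5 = 26.60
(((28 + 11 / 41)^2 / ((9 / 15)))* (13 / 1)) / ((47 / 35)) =12893.22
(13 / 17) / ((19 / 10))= 130 / 323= 0.40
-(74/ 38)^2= -3.79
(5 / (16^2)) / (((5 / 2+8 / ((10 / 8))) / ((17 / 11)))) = 425 / 125312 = 0.00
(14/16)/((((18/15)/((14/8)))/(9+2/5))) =2303/192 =11.99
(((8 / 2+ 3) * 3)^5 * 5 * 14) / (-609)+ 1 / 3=-40840981 / 87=-469436.56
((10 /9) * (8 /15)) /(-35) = -16 /945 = -0.02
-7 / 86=-0.08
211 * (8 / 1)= 1688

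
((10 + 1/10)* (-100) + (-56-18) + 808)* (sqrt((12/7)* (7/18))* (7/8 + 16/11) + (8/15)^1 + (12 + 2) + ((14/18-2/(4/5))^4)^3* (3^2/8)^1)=-92299843112415325171/428456067194880-4715* sqrt(6)/22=-215949.26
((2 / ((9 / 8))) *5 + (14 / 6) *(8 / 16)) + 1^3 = 199 / 18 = 11.06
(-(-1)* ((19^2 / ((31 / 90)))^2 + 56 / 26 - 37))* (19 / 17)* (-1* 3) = -782174860119 / 212381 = -3682885.29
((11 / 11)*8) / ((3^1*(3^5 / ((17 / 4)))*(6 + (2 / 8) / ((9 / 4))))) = 34 / 4455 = 0.01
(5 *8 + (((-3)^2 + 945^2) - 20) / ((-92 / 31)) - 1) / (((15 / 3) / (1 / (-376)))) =13839923 / 86480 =160.04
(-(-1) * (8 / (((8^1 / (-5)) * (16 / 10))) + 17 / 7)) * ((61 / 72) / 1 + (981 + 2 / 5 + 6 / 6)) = -657371 / 960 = -684.76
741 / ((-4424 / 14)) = -741 / 316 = -2.34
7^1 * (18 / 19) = 126 / 19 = 6.63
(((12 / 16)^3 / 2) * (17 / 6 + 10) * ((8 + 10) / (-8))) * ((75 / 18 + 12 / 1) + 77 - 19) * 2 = -925155 / 1024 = -903.47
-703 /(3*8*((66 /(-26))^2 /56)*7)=-118807 /3267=-36.37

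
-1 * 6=-6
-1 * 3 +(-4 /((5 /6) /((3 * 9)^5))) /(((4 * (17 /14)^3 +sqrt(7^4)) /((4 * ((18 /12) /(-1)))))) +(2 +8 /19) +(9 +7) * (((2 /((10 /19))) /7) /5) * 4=942600031306853 /128102275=7358183.38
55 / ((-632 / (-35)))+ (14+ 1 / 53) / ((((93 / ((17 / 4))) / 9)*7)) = 28126519 / 7268632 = 3.87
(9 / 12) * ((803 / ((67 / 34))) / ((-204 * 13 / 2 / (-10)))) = 4015 / 1742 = 2.30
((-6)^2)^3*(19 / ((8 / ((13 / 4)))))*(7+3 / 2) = 3061071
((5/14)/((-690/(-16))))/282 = 0.00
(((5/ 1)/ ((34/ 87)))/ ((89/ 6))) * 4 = 5220/ 1513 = 3.45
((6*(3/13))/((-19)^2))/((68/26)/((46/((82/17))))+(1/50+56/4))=6900/25715113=0.00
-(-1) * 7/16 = 7/16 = 0.44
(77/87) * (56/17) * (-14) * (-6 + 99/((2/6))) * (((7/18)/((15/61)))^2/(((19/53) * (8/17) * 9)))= -3536634336697/180755550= -19565.84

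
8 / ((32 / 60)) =15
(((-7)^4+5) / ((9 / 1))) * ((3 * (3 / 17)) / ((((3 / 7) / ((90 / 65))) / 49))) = 22405.19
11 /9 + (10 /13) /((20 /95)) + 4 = 2077 /234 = 8.88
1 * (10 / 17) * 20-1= 183 / 17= 10.76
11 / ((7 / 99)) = 1089 / 7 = 155.57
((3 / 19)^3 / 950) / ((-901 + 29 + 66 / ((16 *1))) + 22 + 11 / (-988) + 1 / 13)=-0.00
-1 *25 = -25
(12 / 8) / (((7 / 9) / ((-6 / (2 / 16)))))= -648 / 7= -92.57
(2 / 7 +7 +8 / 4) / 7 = 65 / 49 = 1.33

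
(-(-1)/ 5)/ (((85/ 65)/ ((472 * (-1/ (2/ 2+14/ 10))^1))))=-1534/ 51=-30.08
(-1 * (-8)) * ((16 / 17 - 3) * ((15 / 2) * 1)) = -2100 / 17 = -123.53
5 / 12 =0.42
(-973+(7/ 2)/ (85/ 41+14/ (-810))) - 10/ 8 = -33200829/ 34138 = -972.55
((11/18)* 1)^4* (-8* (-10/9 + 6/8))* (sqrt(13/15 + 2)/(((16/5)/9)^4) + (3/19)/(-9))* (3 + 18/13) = -14641/472392 + 34772375* sqrt(645)/4718592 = 187.12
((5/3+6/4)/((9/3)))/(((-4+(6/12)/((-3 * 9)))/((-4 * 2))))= 456/217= 2.10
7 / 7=1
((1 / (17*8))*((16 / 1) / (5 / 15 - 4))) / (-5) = 6 / 935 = 0.01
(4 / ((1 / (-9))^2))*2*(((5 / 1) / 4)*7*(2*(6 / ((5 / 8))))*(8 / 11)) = 870912 / 11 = 79173.82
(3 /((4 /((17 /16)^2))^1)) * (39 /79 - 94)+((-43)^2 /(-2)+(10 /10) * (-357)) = -110072753 /80896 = -1360.67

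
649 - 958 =-309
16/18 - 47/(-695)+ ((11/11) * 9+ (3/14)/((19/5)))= 16659773/1663830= 10.01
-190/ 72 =-95/ 36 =-2.64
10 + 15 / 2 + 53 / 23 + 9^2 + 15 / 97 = 450479 / 4462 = 100.96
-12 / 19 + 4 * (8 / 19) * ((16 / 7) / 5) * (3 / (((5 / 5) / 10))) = 22.47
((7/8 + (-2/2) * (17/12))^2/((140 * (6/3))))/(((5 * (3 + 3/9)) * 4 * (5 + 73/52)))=2197/895104000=0.00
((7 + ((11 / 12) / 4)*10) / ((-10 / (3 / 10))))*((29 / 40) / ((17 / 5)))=-6467 / 108800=-0.06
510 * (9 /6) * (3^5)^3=10976913855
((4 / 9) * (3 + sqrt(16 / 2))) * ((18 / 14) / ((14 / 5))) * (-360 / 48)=-225 / 49- 150 * sqrt(2) / 49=-8.92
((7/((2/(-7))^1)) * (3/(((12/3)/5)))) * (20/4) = -3675/8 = -459.38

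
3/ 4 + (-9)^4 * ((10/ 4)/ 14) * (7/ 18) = 3651/ 8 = 456.38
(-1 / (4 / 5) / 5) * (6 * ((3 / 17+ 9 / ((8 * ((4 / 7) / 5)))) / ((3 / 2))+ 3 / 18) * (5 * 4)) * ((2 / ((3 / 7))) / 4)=-195545 / 816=-239.64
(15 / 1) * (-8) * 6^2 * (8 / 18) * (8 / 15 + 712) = -1368064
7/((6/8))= 28/3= 9.33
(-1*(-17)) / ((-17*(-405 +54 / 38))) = 19 / 7668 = 0.00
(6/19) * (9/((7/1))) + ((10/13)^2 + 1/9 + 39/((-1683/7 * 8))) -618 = -186696109669/302630328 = -616.91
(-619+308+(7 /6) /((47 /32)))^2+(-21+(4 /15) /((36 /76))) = 28690407184 /298215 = 96207.12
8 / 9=0.89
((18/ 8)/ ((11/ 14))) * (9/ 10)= 567/ 220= 2.58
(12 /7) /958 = 6 /3353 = 0.00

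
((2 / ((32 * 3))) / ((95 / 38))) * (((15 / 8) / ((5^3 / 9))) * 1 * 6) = 27 / 4000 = 0.01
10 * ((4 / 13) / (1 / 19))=760 / 13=58.46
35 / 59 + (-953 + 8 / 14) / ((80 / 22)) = -4317083 / 16520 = -261.32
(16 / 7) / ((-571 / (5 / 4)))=-0.01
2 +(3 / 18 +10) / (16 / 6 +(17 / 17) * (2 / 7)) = 5.44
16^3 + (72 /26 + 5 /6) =319769 /78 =4099.60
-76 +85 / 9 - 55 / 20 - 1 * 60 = -4655 / 36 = -129.31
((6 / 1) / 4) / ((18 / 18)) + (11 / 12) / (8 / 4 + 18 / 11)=841 / 480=1.75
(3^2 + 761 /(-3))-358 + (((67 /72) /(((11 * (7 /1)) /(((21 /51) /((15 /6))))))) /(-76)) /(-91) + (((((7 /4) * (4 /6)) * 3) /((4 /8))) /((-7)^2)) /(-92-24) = -4068601480717 /6750984240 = -602.67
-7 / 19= -0.37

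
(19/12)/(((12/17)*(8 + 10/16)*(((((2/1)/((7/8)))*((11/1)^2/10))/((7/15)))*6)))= 15827/21640608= 0.00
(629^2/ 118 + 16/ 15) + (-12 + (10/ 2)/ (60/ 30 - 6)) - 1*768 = 9107381/ 3540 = 2572.71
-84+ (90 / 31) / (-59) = -153726 / 1829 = -84.05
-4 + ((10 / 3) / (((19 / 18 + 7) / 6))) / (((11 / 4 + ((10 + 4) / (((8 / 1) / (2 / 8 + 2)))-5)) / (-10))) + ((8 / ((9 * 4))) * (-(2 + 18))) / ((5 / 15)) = -2788 / 87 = -32.05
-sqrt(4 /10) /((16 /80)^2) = -5 * sqrt(10) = -15.81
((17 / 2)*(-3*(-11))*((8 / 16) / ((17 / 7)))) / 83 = 231 / 332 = 0.70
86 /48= 43 /24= 1.79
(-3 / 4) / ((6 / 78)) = -39 / 4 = -9.75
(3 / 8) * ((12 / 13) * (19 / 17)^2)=3249 / 7514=0.43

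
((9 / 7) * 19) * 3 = 513 / 7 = 73.29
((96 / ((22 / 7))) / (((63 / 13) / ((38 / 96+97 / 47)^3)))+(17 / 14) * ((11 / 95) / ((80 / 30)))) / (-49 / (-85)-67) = -25124773738219241 / 17782947974905344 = -1.41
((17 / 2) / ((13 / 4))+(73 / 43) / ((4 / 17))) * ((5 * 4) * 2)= 219810 / 559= 393.22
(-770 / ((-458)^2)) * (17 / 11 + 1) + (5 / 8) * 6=3.74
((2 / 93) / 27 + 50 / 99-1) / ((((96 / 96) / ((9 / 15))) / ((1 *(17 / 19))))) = -0.27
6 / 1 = 6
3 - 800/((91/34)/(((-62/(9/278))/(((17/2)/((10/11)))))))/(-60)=-27496519/27027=-1017.37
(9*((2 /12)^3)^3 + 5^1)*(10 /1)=27993605 /559872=50.00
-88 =-88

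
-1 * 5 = -5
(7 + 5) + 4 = 16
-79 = -79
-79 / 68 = -1.16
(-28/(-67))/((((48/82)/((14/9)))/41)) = 82369/1809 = 45.53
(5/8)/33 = 5/264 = 0.02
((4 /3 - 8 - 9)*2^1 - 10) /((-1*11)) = 124 /33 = 3.76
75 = 75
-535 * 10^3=-535000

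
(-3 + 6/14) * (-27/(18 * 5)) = 27/35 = 0.77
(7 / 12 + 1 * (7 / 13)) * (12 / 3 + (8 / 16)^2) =2975 / 624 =4.77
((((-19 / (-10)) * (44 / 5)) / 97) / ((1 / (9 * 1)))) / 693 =38 / 16975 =0.00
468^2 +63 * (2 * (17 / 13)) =2849454 / 13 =219188.77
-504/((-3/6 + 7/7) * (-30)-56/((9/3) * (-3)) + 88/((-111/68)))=167832/20875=8.04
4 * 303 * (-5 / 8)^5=-946875 / 8192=-115.59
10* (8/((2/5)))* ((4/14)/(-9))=-400/63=-6.35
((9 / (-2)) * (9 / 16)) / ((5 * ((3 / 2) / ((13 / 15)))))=-117 / 400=-0.29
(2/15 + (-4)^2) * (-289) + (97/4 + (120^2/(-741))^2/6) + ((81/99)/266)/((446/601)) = -143791726911299/31427566170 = -4575.34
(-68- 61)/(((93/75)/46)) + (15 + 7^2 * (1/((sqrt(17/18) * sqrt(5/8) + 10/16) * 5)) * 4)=-17444247/3565 + 9408 * sqrt(85)/575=-4742.35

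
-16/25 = -0.64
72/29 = 2.48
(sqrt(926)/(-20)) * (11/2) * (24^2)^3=-262766592 * sqrt(926)/5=-1599210517.88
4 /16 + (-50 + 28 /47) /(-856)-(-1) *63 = 63.31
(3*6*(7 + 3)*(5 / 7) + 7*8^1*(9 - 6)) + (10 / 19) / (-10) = 39437 / 133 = 296.52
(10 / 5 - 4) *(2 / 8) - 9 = -19 / 2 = -9.50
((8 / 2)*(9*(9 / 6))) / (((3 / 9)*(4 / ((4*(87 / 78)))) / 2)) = 4698 / 13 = 361.38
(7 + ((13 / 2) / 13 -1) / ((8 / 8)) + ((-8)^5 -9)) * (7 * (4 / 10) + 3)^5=-1344321216609 / 6250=-215091394.66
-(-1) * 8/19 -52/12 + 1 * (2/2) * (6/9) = -185/57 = -3.25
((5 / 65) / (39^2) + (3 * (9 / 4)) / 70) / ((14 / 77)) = 5875661 / 11072880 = 0.53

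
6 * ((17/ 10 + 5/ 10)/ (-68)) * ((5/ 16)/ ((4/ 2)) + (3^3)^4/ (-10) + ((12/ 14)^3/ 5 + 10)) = 96227469393/ 9329600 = 10314.21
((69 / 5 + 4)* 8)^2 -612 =491644 / 25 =19665.76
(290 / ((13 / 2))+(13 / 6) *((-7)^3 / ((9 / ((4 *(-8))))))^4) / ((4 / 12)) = 14378702971097.50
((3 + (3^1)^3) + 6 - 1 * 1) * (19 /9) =665 /9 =73.89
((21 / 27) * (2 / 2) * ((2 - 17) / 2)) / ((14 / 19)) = -95 / 12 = -7.92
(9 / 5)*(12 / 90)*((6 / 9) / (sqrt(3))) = 4*sqrt(3) / 75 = 0.09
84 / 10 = 42 / 5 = 8.40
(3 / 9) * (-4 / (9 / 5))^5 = -3200000 / 177147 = -18.06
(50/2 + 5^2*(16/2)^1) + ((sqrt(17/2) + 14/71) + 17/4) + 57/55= sqrt(34)/2 + 3600153/15620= 233.40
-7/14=-1/2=-0.50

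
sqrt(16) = 4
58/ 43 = 1.35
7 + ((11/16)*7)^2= 7721/256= 30.16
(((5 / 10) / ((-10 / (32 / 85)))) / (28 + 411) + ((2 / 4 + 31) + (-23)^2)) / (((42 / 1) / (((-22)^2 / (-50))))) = -8435739213 / 65301250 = -129.18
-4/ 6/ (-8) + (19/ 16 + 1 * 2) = 157/ 48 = 3.27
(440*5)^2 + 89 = 4840089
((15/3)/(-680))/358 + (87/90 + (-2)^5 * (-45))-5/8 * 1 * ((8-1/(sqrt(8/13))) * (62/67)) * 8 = 155 * sqrt(26)/134 + 68697379387/48931440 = 1409.85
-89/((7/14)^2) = -356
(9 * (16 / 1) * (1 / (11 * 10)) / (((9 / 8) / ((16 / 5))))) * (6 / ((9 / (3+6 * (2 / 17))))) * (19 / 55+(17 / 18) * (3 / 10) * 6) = 193536 / 10285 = 18.82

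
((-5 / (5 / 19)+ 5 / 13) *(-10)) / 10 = 242 / 13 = 18.62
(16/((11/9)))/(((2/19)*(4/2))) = 684/11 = 62.18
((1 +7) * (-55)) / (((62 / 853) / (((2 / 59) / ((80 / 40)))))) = -187660 / 1829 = -102.60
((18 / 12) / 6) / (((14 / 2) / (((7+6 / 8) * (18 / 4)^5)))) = 1830519 / 3584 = 510.75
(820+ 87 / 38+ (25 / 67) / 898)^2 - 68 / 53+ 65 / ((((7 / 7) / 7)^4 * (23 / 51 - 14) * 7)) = 8070385723319611815195 / 11964743875740767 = 674513.87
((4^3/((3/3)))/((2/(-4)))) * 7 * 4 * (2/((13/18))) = -9924.92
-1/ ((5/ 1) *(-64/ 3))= 3/ 320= 0.01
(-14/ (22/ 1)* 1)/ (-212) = 7/ 2332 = 0.00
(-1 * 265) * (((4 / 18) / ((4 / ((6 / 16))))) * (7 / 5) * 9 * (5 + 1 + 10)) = -1113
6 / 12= 1 / 2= 0.50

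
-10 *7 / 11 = -70 / 11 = -6.36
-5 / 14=-0.36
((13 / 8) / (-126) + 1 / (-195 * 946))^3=-63929465927623477 / 29764945279370036736000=-0.00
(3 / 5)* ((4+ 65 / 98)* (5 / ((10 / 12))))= 4113 / 245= 16.79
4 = 4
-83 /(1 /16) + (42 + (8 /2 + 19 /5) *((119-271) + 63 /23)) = -281777 /115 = -2450.23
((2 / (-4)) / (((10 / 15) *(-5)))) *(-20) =-3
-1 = -1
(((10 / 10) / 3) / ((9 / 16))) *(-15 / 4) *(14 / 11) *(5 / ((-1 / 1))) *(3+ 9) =5600 / 33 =169.70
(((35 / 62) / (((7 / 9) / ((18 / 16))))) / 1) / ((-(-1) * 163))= 0.01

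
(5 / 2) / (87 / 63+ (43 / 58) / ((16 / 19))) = 48720 / 44069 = 1.11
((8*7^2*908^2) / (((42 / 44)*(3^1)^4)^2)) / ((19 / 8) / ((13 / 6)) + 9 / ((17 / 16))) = 2822014953472 / 499377393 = 5651.07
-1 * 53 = -53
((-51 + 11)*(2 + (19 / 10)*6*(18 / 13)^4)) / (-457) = 3.84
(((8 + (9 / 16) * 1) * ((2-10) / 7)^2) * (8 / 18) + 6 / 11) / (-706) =-13379 / 1712403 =-0.01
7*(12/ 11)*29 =2436/ 11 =221.45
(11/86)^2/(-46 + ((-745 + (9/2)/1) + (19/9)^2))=-9801/468503318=-0.00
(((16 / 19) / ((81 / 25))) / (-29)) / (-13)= 400 / 580203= 0.00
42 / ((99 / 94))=1316 / 33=39.88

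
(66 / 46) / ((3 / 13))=143 / 23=6.22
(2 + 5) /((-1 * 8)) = -7 /8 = -0.88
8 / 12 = 2 / 3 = 0.67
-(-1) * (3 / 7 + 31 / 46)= 355 / 322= 1.10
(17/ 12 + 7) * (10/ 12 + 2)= 1717/ 72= 23.85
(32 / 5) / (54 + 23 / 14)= 448 / 3895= 0.12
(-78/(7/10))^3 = -474552000/343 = -1383533.53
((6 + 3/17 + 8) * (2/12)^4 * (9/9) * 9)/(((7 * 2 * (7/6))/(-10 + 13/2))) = -241/11424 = -0.02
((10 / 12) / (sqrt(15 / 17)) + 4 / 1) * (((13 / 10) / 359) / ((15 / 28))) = 91 * sqrt(255) / 242325 + 728 / 26925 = 0.03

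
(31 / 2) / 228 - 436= -198785 / 456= -435.93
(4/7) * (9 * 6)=216/7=30.86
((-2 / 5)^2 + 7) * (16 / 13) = 2864 / 325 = 8.81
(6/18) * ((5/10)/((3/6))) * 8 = 8/3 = 2.67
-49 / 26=-1.88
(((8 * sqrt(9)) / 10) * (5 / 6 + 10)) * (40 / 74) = 520 / 37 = 14.05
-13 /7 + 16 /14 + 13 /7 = 8 /7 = 1.14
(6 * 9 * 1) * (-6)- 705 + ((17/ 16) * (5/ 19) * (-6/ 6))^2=-95088839/ 92416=-1028.92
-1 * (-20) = 20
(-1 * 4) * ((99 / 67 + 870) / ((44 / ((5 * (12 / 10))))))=-350334 / 737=-475.35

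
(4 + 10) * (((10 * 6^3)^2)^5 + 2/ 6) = 92851046282708010317905920000000014/ 3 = 30950348760902670105968640000000000.00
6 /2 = 3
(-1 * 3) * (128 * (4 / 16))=-96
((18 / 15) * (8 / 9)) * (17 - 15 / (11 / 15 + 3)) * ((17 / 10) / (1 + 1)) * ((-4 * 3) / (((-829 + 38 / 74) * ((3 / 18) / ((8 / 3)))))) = 7316528 / 2682225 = 2.73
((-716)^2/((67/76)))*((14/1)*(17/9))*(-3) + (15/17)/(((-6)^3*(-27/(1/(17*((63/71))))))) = -109403191664275223/2371425336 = -46133938.95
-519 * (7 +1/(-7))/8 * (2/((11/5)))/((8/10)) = -38925/77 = -505.52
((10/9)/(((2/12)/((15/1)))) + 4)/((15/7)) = 728/15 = 48.53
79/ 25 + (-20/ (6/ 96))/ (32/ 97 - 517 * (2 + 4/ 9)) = 9412021/ 2757475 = 3.41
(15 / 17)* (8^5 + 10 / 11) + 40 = 5414350 / 187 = 28953.74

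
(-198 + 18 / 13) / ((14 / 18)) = -23004 / 91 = -252.79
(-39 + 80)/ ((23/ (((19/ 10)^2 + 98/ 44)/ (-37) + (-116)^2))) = 22453763939/ 936100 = 23986.50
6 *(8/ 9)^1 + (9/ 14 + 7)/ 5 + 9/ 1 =3331/ 210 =15.86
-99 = -99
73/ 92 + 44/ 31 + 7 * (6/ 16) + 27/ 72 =14867/ 2852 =5.21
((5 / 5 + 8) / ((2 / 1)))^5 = 1845.28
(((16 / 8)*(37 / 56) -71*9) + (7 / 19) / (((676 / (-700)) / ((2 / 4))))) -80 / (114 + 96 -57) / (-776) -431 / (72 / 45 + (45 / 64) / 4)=-2670724714267315 / 3032919879444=-880.58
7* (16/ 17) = 112/ 17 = 6.59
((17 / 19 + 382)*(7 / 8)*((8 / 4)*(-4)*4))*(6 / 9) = -7147.37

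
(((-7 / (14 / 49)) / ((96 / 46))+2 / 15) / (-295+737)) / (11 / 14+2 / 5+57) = -12999 / 28804256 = -0.00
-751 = -751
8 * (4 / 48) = 2 / 3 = 0.67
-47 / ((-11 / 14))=658 / 11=59.82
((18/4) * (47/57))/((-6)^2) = 47/456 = 0.10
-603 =-603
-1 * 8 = -8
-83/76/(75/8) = -166/1425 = -0.12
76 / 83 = 0.92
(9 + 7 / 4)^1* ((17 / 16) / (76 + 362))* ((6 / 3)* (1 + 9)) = 3655 / 7008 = 0.52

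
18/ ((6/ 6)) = 18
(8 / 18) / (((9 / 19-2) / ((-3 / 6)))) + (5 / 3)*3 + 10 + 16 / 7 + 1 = 33674 / 1827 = 18.43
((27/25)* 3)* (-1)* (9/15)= -243/125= -1.94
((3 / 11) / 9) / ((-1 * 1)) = -1 / 33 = -0.03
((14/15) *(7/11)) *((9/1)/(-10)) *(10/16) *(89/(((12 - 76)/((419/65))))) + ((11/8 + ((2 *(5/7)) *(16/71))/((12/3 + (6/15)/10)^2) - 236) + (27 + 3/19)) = -36048834783003589/176318849907200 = -204.45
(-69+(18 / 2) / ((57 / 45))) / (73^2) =-1176 / 101251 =-0.01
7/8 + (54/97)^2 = 89191/75272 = 1.18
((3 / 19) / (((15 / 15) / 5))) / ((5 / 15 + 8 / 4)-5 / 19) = 45 / 118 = 0.38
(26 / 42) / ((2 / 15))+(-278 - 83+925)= 568.64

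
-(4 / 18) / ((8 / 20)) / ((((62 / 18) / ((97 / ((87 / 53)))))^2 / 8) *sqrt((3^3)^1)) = -1057195240 *sqrt(3) / 7273809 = -251.74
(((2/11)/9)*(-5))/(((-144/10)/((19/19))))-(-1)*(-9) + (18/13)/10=-2051239/231660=-8.85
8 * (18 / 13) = 144 / 13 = 11.08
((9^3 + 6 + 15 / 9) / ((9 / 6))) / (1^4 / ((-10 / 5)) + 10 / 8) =17680 / 27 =654.81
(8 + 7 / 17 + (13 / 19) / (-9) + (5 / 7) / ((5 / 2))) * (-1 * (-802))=140701276 / 20349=6914.41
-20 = -20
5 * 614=3070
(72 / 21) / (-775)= -24 / 5425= -0.00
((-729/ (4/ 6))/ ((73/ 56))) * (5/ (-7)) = 43740/ 73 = 599.18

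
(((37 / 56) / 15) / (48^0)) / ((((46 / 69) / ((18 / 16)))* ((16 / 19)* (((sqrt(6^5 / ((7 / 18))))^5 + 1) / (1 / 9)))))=-1687903 / 550102655919495229128998512640 + 10167979873968* sqrt(21) / 268604812460691029848143805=0.00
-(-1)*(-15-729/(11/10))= -7455/11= -677.73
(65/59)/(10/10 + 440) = 65/26019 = 0.00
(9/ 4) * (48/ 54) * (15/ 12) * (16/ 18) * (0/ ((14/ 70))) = 0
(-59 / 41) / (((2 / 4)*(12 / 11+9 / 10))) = -12980 / 8979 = -1.45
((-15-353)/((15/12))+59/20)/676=-5829/13520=-0.43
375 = 375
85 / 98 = 0.87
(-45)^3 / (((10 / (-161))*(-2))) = -2934225 / 4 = -733556.25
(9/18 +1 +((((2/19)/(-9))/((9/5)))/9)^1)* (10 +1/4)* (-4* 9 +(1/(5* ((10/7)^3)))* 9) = -33472981421/61560000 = -543.75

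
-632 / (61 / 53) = -33496 / 61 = -549.11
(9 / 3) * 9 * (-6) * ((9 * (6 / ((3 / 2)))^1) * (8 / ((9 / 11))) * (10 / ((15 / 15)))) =-570240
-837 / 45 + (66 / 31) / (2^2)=-5601 / 310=-18.07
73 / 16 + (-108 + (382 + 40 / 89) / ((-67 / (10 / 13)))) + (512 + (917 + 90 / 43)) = 1323.26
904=904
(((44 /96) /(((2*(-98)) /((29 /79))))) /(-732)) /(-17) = -319 /4624389504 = -0.00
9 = 9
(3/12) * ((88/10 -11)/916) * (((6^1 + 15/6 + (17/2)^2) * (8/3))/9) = -3553/247320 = -0.01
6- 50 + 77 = 33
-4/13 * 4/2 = -8/13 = -0.62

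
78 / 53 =1.47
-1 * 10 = -10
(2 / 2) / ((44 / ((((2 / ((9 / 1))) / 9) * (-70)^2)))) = 2450 / 891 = 2.75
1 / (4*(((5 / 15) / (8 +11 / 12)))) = 107 / 16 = 6.69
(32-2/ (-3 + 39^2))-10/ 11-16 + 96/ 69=12509/ 759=16.48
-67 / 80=-0.84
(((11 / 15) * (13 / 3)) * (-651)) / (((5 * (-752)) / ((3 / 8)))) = 31031 / 150400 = 0.21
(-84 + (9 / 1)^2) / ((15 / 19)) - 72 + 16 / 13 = -4847 / 65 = -74.57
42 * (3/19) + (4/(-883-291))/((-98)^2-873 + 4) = 646058032/97421455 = 6.63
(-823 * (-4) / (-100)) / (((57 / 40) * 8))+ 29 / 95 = -736 / 285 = -2.58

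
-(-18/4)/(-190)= -0.02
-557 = -557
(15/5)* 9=27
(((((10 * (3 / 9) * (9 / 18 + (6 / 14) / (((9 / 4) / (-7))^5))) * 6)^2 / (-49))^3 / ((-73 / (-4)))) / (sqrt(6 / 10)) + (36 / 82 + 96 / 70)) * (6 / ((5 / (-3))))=-46764 / 7175 + 22080110086984865052738363837438445225000000000 * sqrt(15) / 166470621277652726241191349488571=513699642573494.03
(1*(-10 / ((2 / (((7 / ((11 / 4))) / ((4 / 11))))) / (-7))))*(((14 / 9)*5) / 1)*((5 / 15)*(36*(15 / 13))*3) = 1029000 / 13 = 79153.85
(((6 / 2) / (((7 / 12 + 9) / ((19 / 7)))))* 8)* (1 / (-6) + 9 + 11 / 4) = 63384 / 805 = 78.74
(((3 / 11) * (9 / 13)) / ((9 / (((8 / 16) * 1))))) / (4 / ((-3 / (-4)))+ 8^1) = 9 / 11440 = 0.00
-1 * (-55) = 55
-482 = -482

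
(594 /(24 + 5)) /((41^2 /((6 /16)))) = 891 /194996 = 0.00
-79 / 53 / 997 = -79 / 52841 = -0.00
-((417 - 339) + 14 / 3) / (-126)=124 / 189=0.66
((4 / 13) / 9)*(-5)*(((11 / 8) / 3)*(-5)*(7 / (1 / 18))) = 1925 / 39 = 49.36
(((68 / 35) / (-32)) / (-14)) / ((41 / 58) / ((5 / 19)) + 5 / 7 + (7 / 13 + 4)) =0.00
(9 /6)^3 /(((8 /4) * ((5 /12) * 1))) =81 /20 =4.05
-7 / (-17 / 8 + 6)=-56 / 31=-1.81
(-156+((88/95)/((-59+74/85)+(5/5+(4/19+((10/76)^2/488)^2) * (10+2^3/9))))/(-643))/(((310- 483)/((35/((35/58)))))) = 5508712101091688585736/105327956894132674567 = 52.30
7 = 7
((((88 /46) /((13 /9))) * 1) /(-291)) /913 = -12 /2407249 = -0.00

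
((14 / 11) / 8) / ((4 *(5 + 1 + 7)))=7 / 2288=0.00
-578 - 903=-1481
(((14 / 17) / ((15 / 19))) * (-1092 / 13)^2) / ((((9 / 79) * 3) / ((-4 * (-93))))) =2042897024 / 255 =8011360.88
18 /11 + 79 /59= 1931 /649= 2.98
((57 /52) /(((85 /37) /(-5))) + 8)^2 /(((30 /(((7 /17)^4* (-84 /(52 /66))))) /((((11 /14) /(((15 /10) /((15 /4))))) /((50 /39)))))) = -4.93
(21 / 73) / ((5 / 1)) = 21 / 365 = 0.06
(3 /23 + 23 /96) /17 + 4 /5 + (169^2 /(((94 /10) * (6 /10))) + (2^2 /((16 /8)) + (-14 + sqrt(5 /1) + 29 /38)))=sqrt(5) + 846973127537 /167598240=5055.83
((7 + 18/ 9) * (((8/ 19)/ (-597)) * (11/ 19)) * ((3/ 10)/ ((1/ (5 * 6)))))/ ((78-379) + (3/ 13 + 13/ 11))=339768/ 3077654599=0.00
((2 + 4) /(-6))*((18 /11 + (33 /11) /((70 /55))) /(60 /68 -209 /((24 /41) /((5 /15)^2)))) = 1129140 /10967341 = 0.10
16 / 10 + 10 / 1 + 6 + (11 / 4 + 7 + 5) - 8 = 24.35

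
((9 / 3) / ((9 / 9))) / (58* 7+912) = 3 / 1318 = 0.00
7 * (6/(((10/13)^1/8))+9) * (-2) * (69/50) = -172431/125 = -1379.45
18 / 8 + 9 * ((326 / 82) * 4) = 23841 / 164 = 145.37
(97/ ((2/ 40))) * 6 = 11640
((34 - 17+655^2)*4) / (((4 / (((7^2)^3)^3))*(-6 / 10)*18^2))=-3593918862524150513.67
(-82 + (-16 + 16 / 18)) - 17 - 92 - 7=-1918 / 9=-213.11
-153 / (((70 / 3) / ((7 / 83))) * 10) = -459 / 8300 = -0.06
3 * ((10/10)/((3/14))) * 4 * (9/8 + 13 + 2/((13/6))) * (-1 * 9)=-98595/13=-7584.23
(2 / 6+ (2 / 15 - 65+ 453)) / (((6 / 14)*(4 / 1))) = 40789 / 180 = 226.61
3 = 3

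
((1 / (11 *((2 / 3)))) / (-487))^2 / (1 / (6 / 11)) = 27 / 631343878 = 0.00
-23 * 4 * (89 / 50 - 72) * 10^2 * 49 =31655176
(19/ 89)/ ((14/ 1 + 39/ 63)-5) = 399/ 17978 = 0.02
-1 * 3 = -3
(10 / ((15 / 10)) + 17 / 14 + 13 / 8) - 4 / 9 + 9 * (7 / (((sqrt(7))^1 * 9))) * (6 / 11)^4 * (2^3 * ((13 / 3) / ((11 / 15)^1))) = 4567 / 504 + 673920 * sqrt(7) / 161051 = 20.13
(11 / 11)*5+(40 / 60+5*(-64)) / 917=12797 / 2751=4.65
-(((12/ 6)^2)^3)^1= -64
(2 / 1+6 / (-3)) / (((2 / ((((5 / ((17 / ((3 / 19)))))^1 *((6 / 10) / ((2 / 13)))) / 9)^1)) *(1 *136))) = 0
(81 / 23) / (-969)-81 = -81.00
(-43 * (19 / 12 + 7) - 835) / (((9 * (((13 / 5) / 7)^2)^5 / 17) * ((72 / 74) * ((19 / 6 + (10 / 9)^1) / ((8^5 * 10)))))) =-3582950560590.89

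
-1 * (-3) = 3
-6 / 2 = -3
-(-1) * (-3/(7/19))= -57/7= -8.14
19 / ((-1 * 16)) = -19 / 16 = -1.19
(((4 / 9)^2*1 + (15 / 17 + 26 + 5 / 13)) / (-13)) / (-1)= 491642 / 232713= 2.11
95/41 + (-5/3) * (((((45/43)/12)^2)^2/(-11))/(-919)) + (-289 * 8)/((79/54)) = -45222046510787790977/28657145728473856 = -1578.04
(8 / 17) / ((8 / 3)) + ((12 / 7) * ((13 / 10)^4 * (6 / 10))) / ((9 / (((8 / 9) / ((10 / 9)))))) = 813662 / 1859375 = 0.44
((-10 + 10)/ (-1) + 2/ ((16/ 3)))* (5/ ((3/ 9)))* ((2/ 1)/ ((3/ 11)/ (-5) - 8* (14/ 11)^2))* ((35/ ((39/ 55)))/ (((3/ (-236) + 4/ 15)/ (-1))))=15460396875/ 92011751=168.03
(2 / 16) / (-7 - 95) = -1 / 816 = -0.00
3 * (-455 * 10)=-13650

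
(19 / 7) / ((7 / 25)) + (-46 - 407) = -21722 / 49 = -443.31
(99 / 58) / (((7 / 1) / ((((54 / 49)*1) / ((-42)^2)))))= 297 / 1949612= 0.00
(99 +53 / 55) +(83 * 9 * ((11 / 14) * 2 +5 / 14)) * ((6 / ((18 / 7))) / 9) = 52081 / 110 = 473.46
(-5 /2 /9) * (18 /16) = -5 /16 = -0.31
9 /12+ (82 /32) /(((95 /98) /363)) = 729837 /760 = 960.31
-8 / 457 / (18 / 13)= -52 / 4113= -0.01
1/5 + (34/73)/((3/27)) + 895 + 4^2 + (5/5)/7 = 2339191/2555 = 915.53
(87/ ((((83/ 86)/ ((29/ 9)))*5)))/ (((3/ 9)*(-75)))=-72326/ 31125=-2.32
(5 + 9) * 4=56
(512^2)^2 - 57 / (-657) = 15049565405203 / 219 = 68719476736.09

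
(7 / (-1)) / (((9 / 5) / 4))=-140 / 9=-15.56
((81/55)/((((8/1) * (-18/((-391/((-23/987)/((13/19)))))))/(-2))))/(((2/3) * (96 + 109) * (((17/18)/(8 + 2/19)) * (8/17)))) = 371034027/11840800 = 31.34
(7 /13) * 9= 63 /13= 4.85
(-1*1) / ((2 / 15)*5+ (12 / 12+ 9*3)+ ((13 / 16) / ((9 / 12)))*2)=-6 / 185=-0.03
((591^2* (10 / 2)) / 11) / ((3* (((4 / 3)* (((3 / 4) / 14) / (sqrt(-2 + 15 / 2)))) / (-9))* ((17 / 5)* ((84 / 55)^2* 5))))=-160087125* sqrt(22) / 1904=-394367.21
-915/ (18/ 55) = -16775/ 6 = -2795.83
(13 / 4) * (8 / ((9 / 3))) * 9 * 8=624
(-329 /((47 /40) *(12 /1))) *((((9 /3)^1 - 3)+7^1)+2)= -210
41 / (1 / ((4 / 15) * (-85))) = -929.33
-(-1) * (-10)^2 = 100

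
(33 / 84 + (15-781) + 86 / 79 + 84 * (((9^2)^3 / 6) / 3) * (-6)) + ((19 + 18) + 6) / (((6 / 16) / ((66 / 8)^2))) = -32899757337 / 2212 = -14873308.02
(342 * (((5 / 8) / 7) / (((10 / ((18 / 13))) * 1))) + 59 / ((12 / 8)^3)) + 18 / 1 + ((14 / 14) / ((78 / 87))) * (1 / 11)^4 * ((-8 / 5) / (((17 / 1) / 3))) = 39.71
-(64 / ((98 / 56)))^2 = -65536 / 49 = -1337.47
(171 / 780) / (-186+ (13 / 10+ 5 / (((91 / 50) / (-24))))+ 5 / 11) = -4389 / 5008594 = -0.00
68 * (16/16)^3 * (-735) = -49980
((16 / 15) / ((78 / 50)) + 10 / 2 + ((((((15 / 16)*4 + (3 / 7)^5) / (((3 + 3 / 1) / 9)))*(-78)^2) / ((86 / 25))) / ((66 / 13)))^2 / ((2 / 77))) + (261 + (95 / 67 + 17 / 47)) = 524200131093561204761534339 / 3518744742655938432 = 148973616.85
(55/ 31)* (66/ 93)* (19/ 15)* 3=4598/ 961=4.78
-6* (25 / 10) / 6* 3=-15 / 2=-7.50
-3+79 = 76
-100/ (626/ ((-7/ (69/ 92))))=1400/ 939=1.49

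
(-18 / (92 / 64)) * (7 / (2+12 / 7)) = -7056 / 299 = -23.60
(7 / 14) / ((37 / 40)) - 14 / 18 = -0.24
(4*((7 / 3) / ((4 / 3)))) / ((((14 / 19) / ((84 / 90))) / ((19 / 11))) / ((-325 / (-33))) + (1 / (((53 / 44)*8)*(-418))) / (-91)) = 243754420 / 1616171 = 150.82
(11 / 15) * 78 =286 / 5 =57.20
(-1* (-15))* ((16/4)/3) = 20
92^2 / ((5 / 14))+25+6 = 118651 / 5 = 23730.20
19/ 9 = 2.11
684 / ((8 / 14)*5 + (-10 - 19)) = -26.16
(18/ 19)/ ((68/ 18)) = 81/ 323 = 0.25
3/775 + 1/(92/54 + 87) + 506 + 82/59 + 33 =11836098373/21902275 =540.40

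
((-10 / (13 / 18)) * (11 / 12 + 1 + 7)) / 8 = -15.43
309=309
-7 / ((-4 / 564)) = 987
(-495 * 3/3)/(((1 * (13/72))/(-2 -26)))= 997920/13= 76763.08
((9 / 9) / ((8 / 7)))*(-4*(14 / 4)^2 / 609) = -49 / 696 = -0.07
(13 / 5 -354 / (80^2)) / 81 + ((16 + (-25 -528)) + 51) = -125963057 / 259200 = -485.97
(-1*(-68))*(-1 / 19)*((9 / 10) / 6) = -51 / 95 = -0.54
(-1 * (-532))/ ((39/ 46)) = 627.49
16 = 16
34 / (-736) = -17 / 368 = -0.05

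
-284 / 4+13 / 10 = -697 / 10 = -69.70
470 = 470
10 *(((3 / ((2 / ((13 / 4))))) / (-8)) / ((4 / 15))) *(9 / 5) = -41.13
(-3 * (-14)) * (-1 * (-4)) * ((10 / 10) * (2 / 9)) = 112 / 3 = 37.33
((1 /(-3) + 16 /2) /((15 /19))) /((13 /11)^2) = 52877 /7605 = 6.95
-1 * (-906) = 906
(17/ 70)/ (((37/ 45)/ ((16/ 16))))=153/ 518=0.30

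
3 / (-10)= -3 / 10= -0.30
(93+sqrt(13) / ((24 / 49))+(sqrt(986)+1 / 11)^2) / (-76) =-32640 / 2299-49*sqrt(13) / 1824-sqrt(986) / 418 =-14.37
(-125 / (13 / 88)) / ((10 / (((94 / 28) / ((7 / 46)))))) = -1189100 / 637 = -1866.72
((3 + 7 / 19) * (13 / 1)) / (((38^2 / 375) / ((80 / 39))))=160000 / 6859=23.33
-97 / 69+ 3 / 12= -319 / 276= -1.16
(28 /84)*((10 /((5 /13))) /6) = 13 /9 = 1.44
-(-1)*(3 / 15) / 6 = 1 / 30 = 0.03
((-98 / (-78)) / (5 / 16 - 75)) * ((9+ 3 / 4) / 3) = -196 / 3585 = -0.05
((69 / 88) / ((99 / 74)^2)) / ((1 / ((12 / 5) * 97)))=101.99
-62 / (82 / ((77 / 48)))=-2387 / 1968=-1.21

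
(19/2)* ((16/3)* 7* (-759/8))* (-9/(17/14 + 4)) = 4239774/73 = 58079.10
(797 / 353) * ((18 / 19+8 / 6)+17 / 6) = 464651 / 40242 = 11.55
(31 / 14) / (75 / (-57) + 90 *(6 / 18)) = 589 / 7630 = 0.08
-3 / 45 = -1 / 15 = -0.07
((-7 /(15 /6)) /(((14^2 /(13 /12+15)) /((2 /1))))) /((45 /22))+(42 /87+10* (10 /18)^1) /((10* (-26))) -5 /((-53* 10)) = -22511779 /94410225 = -0.24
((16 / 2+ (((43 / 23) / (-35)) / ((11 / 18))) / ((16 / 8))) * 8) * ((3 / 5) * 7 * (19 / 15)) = 10708856 / 31625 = 338.62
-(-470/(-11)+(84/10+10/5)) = -2922/55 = -53.13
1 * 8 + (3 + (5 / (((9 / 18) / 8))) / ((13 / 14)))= 1263 / 13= 97.15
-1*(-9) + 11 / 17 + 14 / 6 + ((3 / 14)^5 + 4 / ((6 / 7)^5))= 20.63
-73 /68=-1.07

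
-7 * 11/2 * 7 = -539/2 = -269.50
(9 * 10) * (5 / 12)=75 / 2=37.50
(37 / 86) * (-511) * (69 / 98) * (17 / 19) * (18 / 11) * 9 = -256630113 / 125818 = -2039.69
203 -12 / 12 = 202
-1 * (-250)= 250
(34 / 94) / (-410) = -17 / 19270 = -0.00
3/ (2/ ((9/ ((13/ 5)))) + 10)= 135/ 476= 0.28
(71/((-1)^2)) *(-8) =-568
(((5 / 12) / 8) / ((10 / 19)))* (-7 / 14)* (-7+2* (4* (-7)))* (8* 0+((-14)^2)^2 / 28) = 136857 / 32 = 4276.78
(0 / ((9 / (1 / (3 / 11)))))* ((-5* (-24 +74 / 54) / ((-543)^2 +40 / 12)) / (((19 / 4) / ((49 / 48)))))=0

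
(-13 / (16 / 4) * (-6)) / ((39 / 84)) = 42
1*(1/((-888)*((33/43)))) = -43/29304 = -0.00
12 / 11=1.09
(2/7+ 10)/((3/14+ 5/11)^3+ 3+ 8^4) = 37566144/14971722863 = 0.00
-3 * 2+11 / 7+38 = 235 / 7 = 33.57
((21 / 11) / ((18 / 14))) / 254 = 49 / 8382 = 0.01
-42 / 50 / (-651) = 1 / 775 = 0.00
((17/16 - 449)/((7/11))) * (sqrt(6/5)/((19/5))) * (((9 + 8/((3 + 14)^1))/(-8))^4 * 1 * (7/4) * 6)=-158911324877151 * sqrt(30)/207998025728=-4184.62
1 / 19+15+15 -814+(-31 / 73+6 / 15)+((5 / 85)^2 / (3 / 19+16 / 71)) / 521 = -423226771243043 / 539849339755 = -783.97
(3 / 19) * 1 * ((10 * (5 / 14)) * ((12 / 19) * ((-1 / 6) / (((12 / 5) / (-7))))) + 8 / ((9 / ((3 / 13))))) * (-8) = -1.64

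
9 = 9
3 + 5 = 8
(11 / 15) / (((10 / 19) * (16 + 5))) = 209 / 3150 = 0.07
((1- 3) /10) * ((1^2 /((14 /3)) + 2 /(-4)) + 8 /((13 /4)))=-198 /455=-0.44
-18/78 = -3/13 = -0.23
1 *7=7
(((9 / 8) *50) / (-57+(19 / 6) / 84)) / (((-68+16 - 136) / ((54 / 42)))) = 18225 / 2698646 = 0.01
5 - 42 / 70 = 4.40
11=11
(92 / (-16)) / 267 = -23 / 1068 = -0.02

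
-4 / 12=-0.33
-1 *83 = -83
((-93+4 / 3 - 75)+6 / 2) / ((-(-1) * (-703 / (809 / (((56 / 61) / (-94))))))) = -1138826873 / 59052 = -19285.15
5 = 5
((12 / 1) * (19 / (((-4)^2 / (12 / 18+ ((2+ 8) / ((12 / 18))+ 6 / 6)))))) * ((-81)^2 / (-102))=-1038825 / 68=-15276.84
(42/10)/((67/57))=1197/335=3.57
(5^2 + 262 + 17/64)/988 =18385/63232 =0.29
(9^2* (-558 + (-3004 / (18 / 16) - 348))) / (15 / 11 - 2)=455202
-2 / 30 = -1 / 15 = -0.07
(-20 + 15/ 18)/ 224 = -115/ 1344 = -0.09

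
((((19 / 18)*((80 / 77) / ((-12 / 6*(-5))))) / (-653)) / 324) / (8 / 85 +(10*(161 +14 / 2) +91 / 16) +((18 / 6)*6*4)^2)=-25840 / 342462698686647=-0.00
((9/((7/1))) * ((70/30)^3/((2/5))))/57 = 245/342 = 0.72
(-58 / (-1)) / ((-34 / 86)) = -2494 / 17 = -146.71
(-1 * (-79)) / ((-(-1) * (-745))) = -79 / 745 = -0.11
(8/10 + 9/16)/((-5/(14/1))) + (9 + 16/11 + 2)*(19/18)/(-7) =-789059/138600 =-5.69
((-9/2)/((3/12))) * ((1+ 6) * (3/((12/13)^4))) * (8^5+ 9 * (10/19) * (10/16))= -497936786711/29184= -17061978.71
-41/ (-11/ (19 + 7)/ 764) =814424/ 11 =74038.55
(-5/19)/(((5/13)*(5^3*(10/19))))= -13/1250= -0.01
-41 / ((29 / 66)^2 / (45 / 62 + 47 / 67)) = -529447842 / 1746757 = -303.10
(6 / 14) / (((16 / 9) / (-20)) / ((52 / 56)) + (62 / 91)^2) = 159705 / 137308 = 1.16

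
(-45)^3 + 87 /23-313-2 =-2103033 /23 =-91436.22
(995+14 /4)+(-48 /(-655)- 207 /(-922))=998.80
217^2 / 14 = 6727 / 2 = 3363.50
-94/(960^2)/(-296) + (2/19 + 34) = 88385127293/2591539200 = 34.11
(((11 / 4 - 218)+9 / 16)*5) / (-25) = 687 / 16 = 42.94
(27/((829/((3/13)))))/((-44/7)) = -567/474188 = -0.00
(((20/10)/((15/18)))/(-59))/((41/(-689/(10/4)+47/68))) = 280407/1028075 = 0.27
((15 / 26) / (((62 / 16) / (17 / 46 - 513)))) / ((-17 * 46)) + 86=312033109 / 3624179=86.10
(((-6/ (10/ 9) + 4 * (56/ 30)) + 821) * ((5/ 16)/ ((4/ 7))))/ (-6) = -43211/ 576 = -75.02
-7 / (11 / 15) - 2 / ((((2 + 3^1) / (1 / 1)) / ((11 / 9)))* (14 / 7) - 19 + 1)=-5549 / 594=-9.34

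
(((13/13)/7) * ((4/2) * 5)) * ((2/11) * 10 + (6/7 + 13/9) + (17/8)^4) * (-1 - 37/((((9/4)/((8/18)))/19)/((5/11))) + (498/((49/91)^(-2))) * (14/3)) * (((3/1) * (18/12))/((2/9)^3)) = 287436970436046345/32833568768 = 8754362.72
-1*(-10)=10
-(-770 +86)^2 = -467856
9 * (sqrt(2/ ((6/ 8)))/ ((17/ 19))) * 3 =342 * sqrt(6)/ 17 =49.28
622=622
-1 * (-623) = 623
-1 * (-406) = 406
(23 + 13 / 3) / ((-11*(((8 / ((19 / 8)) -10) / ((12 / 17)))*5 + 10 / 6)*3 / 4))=12464 / 170445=0.07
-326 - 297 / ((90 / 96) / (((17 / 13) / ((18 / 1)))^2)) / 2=-2485588 / 7605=-326.84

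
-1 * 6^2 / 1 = -36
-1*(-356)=356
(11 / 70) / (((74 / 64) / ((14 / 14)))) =176 / 1295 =0.14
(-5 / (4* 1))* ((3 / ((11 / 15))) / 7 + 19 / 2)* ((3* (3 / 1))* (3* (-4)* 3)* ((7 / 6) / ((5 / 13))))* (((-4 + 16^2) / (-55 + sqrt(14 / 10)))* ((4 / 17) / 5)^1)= -343414890 / 128503 - 68682978* sqrt(35) / 7067665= -2729.92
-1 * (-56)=56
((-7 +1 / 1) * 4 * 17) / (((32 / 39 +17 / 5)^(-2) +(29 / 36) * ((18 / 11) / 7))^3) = -463043014588787329142136768 / 16578236441295230990471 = -27930.78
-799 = -799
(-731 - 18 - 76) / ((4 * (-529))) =0.39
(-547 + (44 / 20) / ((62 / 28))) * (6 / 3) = -169262 / 155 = -1092.01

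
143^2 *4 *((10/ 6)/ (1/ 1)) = 408980/ 3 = 136326.67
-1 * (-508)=508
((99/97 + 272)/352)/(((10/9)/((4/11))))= 238347/938960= 0.25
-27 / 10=-2.70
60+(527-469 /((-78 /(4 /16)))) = 183613 /312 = 588.50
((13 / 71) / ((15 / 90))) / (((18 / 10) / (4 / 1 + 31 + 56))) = 11830 / 213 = 55.54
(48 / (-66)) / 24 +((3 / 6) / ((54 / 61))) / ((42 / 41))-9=-423065 / 49896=-8.48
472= 472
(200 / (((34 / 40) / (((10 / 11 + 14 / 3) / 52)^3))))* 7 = 2725408000 / 1342211013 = 2.03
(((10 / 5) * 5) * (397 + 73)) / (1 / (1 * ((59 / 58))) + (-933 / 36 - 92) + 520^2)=3327600 / 191360411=0.02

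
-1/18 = -0.06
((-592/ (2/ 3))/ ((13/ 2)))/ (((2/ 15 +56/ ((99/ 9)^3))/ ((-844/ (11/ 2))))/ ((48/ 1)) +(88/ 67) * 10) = -8749396085760/ 841173438079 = -10.40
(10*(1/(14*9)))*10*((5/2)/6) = 125/378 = 0.33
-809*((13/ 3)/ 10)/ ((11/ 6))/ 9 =-10517/ 495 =-21.25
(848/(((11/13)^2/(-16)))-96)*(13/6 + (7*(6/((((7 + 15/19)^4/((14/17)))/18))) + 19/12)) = -287766543215337/3855149177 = -74644.72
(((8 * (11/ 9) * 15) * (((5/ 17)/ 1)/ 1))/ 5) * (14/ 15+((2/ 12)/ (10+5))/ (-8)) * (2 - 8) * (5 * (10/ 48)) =-184525/ 3672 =-50.25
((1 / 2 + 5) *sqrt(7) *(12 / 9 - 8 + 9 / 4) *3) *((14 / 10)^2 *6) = -85701 *sqrt(7) / 100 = -2267.44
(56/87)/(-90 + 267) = 56/15399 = 0.00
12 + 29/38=485/38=12.76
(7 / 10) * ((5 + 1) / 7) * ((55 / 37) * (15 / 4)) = 495 / 148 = 3.34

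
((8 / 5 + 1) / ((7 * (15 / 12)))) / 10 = 26 / 875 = 0.03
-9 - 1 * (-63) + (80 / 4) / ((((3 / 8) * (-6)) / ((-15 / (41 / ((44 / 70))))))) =48254 / 861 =56.04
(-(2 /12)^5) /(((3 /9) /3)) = -1 /864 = -0.00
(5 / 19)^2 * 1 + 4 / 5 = 1569 / 1805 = 0.87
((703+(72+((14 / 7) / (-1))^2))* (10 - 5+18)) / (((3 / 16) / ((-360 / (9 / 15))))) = -57334400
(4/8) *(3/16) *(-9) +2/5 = -71/160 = -0.44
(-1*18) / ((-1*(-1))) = -18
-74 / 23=-3.22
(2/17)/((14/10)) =10/119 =0.08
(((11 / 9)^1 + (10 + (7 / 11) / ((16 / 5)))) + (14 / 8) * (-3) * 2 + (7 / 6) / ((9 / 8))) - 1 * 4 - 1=-14455 / 4752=-3.04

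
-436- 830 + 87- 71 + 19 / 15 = -18731 / 15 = -1248.73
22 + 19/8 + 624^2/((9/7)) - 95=2422219/8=302777.38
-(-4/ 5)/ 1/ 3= 0.27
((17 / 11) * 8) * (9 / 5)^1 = 1224 / 55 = 22.25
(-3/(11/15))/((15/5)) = -15/11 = -1.36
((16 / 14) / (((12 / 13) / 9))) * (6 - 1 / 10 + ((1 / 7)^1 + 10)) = 43797 / 245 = 178.76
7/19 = 0.37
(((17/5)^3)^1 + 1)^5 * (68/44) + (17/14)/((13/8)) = 456444991848941822036/2777099609375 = 164360324.10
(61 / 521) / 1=61 / 521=0.12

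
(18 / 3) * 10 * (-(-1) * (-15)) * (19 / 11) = -17100 / 11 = -1554.55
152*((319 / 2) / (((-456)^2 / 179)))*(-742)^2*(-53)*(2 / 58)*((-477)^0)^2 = -14363801837 / 684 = -20999710.29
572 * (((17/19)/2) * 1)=4862/19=255.89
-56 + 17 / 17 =-55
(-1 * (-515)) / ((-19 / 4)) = -2060 / 19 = -108.42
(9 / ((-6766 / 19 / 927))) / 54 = -5871 / 13532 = -0.43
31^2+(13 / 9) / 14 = 121099 / 126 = 961.10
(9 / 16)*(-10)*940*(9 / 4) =-95175 / 8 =-11896.88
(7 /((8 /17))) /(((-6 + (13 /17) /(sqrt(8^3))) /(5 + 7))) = -158473728 /5326679 -631176 * sqrt(2) /5326679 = -29.92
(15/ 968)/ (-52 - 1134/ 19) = -285/ 2054096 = -0.00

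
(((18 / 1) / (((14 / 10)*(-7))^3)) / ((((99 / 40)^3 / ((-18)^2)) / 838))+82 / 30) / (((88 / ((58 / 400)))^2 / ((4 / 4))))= -671168271970061 / 727583581401600000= -0.00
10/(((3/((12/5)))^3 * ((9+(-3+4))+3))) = 128/325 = 0.39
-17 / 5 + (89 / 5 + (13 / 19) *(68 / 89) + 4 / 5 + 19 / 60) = 16.04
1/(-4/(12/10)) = -3/10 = -0.30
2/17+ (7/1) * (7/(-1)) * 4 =-3330/17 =-195.88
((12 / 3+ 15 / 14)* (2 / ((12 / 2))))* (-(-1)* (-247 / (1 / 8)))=-70148 / 21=-3340.38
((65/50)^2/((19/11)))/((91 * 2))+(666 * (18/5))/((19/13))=43636463/26600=1640.47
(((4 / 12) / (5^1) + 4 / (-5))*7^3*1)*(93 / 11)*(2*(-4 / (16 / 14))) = 74431 / 5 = 14886.20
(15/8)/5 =3/8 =0.38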